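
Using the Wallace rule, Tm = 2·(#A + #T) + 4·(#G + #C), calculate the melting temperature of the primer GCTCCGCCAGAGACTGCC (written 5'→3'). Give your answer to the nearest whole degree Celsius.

Base counts: A=3, T=2, G=5, C=8 (length 18).
Tm = 2·(3+2) + 4·(5+8) = 2·5 + 4·13 = 10 + 52 = 62°C.

62°C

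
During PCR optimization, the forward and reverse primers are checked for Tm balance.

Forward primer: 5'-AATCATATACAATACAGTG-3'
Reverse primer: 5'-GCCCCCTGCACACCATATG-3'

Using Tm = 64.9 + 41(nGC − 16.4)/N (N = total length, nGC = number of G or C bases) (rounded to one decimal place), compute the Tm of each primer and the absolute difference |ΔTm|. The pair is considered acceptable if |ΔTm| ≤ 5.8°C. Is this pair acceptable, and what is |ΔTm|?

Forward: G+C = 5, N = 19 → Tm = 64.9 + 41·(5 − 16.4)/19 = 40.3°C.
Reverse: G+C = 12, N = 19 → Tm = 64.9 + 41·(12 − 16.4)/19 = 55.4°C.
|ΔTm| = |40.3 − 55.4| = 15.1°C, > 5.8°C.

|ΔTm| = 15.1°C; the pair is not acceptable.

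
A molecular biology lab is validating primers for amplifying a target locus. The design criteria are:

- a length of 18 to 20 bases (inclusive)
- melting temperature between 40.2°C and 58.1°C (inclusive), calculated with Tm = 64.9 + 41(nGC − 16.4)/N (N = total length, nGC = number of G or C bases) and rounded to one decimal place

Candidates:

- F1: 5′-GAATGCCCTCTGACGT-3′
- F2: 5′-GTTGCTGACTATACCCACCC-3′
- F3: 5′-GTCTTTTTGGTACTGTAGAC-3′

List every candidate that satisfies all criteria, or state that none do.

F1 (16 nt, A=3 T=4 G=4 C=5): length 16, outside 18–20 ✗; Tm = 64.9 + 41·(9 − 16.4)/16 = 45.9°C ✓ — fails.
F2 (20 nt, A=4 T=5 G=3 C=8): length 20 ✓; Tm = 64.9 + 41·(11 − 16.4)/20 = 53.8°C ✓ — passes.
F3 (20 nt, A=3 T=9 G=5 C=3): length 20 ✓; Tm = 64.9 + 41·(8 − 16.4)/20 = 47.7°C ✓ — passes.

F2 and F3.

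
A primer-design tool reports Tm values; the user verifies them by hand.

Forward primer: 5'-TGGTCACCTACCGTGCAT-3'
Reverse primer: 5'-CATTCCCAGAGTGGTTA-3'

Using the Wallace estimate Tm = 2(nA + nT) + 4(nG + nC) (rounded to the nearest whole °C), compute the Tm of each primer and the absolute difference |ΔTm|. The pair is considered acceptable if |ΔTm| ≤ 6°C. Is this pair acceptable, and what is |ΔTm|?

Forward: A=3 T=5 G=4 C=6 → Tm = 2·8 + 4·10 = 56°C.
Reverse: A=4 T=5 G=4 C=4 → Tm = 2·9 + 4·8 = 50°C.
|ΔTm| = |56 − 50| = 6°C, ≤ 6°C.

|ΔTm| = 6°C; the pair is acceptable.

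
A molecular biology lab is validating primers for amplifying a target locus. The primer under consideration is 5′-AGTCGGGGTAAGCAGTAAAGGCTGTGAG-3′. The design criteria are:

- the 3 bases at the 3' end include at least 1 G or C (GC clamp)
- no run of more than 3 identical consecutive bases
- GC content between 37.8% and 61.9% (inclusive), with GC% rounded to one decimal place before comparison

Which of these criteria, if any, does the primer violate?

Base counts: A=8, T=5, G=12, C=3 (length 28).
GC clamp: 3' end GAG has 2 G/C ✓
homopolymer run: longest run = 4, exceeds 3 ✗
GC content: GC 15/28 = 53.6% ✓

Fails: homopolymer run.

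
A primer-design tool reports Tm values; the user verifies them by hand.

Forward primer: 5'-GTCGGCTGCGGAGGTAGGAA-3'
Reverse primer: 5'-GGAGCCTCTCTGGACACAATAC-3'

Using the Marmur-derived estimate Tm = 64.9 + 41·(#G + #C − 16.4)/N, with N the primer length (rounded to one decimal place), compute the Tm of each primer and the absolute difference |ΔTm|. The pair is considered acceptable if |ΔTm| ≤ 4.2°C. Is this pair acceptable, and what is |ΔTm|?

|ΔTm| = 1.2°C; the pair is acceptable.

Forward: G+C = 13, N = 20 → Tm = 64.9 + 41·(13 − 16.4)/20 = 57.9°C.
Reverse: G+C = 12, N = 22 → Tm = 64.9 + 41·(12 − 16.4)/22 = 56.7°C.
|ΔTm| = |57.9 − 56.7| = 1.2°C, ≤ 4.2°C.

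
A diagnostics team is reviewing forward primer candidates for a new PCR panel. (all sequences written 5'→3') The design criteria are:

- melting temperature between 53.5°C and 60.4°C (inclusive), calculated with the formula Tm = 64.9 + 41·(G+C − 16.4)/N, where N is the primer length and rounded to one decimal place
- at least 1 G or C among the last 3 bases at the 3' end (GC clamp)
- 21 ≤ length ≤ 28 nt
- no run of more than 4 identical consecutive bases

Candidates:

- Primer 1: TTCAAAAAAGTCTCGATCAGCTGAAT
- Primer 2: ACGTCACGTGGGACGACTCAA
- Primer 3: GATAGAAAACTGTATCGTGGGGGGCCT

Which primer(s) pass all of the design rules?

Primer 2 only.

Primer 1 (26 nt, A=10 T=7 G=4 C=5): Tm = 64.9 + 41·(9 − 16.4)/26 = 53.2°C, outside 53.5–60.4°C ✗; 3' end AAT has 0 G/C, need ≥1 ✗; length 26 ✓; longest run = 6, exceeds 4 ✗ — fails.
Primer 2 (21 nt, A=6 T=3 G=6 C=6): Tm = 64.9 + 41·(12 − 16.4)/21 = 56.3°C ✓; 3' end CAA has 1 G/C ✓; length 21 ✓; longest run = 3 ✓ — passes.
Primer 3 (27 nt, A=7 T=6 G=10 C=4): Tm = 64.9 + 41·(14 − 16.4)/27 = 61.3°C, outside 53.5–60.4°C ✗; 3' end CCT has 2 G/C ✓; length 27 ✓; longest run = 6, exceeds 4 ✗ — fails.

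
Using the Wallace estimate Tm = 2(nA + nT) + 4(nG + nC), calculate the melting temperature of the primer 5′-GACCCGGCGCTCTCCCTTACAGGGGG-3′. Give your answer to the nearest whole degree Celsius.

90°C

Base counts: A=3, T=4, G=9, C=10 (length 26).
Tm = 2·(3+4) + 4·(9+10) = 2·7 + 4·19 = 14 + 76 = 90°C.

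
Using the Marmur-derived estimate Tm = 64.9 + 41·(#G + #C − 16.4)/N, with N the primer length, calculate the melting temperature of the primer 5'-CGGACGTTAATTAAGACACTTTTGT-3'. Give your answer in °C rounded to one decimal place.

52.8°C

Base counts: A=7, T=9, G=5, C=4; G+C = 9, N = 25.
Tm = 64.9 + 41·(9 − 16.4)/25 = 64.9 + -303.40/25 = 52.8°C.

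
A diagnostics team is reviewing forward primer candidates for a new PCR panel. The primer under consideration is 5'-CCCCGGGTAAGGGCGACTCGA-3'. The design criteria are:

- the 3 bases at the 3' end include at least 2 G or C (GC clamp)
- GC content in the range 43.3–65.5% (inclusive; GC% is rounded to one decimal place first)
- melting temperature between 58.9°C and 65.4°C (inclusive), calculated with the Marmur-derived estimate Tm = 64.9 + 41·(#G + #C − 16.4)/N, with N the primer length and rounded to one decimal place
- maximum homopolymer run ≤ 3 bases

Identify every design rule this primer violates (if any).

Fails: GC content, homopolymer run.

Base counts: A=4, T=2, G=8, C=7 (length 21).
GC clamp: 3' end CGA has 2 G/C ✓
GC content: GC 15/21 = 71.4%, outside 43.3–65.5% ✗
Tm: Tm = 64.9 + 41·(15 − 16.4)/21 = 62.2°C ✓
homopolymer run: longest run = 4, exceeds 3 ✗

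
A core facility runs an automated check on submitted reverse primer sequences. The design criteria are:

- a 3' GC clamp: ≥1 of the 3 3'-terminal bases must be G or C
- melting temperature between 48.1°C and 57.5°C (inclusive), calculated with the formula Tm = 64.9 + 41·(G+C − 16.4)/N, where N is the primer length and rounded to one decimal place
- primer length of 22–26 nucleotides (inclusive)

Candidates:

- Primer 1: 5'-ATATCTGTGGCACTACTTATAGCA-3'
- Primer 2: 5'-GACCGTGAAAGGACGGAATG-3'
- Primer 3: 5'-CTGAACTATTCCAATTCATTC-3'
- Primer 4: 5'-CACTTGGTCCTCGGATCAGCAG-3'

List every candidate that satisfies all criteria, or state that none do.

Primer 1 (24 nt, A=7 T=8 G=4 C=5): 3' end GCA has 2 G/C ✓; Tm = 64.9 + 41·(9 − 16.4)/24 = 52.3°C ✓; length 24 ✓ — passes.
Primer 2 (20 nt, A=7 T=2 G=8 C=3): 3' end ATG has 1 G/C ✓; Tm = 64.9 + 41·(11 − 16.4)/20 = 53.8°C ✓; length 20, outside 22–26 ✗ — fails.
Primer 3 (21 nt, A=6 T=8 G=1 C=6): 3' end TTC has 1 G/C ✓; Tm = 64.9 + 41·(7 − 16.4)/21 = 46.5°C, outside 48.1–57.5°C ✗; length 21, outside 22–26 ✗ — fails.
Primer 4 (22 nt, A=4 T=5 G=6 C=7): 3' end CAG has 2 G/C ✓; Tm = 64.9 + 41·(13 − 16.4)/22 = 58.6°C, outside 48.1–57.5°C ✗; length 22 ✓ — fails.

Primer 1 only.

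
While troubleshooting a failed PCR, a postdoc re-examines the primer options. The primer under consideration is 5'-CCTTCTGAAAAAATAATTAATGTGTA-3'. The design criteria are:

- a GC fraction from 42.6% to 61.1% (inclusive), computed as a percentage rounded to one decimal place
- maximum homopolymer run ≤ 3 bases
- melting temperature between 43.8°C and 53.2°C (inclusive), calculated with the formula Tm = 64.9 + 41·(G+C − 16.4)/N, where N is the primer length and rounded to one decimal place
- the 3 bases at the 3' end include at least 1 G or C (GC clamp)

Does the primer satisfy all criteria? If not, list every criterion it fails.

Base counts: A=11, T=9, G=3, C=3 (length 26).
GC content: GC 6/26 = 23.1%, outside 42.6–61.1% ✗
homopolymer run: longest run = 6, exceeds 3 ✗
Tm: Tm = 64.9 + 41·(6 − 16.4)/26 = 48.5°C ✓
GC clamp: 3' end GTA has 1 G/C ✓

Fails: GC content, homopolymer run.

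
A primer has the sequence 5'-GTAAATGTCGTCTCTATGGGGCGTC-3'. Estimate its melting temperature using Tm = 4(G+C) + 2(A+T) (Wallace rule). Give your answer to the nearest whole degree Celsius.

Base counts: A=4, T=8, G=8, C=5 (length 25).
Tm = 2·(4+8) + 4·(8+5) = 2·12 + 4·13 = 24 + 52 = 76°C.

76°C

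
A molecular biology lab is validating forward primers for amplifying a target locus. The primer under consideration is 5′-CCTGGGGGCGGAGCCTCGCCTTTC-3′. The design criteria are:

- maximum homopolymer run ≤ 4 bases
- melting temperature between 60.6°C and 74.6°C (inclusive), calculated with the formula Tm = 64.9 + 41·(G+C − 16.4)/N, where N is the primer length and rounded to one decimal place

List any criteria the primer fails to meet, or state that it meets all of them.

Fails: homopolymer run.

Base counts: A=1, T=5, G=9, C=9 (length 24).
homopolymer run: longest run = 5, exceeds 4 ✗
Tm: Tm = 64.9 + 41·(18 − 16.4)/24 = 67.6°C ✓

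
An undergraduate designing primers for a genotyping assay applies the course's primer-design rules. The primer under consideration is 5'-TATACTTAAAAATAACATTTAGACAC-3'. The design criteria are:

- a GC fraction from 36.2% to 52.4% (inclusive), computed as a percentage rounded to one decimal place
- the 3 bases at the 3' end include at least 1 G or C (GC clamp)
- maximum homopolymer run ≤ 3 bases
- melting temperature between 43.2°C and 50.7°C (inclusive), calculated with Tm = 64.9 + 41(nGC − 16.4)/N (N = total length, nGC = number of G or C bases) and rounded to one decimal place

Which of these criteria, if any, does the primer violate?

Base counts: A=13, T=8, G=1, C=4 (length 26).
GC content: GC 5/26 = 19.2%, outside 36.2–52.4% ✗
GC clamp: 3' end CAC has 2 G/C ✓
homopolymer run: longest run = 5, exceeds 3 ✗
Tm: Tm = 64.9 + 41·(5 − 16.4)/26 = 46.9°C ✓

Fails: GC content, homopolymer run.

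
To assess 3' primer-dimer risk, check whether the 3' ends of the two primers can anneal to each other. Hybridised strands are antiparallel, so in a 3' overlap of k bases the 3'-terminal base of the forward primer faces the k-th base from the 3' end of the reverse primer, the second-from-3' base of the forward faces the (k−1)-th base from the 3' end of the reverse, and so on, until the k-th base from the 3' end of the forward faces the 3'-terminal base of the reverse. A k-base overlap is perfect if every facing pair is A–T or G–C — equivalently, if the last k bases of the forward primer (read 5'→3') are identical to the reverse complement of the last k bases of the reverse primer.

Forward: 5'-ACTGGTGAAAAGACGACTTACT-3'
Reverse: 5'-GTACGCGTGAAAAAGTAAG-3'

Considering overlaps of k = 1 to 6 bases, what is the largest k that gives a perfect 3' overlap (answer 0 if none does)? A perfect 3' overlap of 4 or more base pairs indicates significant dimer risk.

Longest perfect overlap: 6 complementary base pairs; significant dimer risk (threshold 4).

Last 6 bases (5'→3') — forward …CTTACT, reverse …AGTAAG.
Reverse complement of the reverse primer's last 6 bases: CTTACT; its first k bases are the reverse complement of the reverse primer's last k bases, so a perfect k-base overlap needs the forward primer's last k bases to equal them.
Comparing (forward last k vs required): k=1: T vs C ✗; k=2: CT vs CT ✓; k=3: ACT vs CTT ✗; k=4: TACT vs CTTA ✗; k=5: TTACT vs CTTAC ✗; k=6: CTTACT vs CTTACT ✓.
Perfect overlaps at k = 2, 6; the largest is 6.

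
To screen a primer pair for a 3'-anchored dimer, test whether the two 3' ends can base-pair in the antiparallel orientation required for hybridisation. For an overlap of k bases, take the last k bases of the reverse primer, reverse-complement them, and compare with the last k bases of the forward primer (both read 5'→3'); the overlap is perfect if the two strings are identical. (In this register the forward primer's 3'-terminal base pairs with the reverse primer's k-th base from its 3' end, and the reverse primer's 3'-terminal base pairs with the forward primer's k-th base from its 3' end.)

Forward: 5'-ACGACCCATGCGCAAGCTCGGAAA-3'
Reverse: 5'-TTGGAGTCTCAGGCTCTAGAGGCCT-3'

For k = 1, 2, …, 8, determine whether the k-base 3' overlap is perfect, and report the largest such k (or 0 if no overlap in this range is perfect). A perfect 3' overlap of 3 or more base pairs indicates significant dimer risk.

Last 8 bases (5'→3') — forward …CTCGGAAA, reverse …AGAGGCCT.
Reverse complement of the reverse primer's last 8 bases: AGGCCTCT; its first k bases are the reverse complement of the reverse primer's last k bases, so a perfect k-base overlap needs the forward primer's last k bases to equal them.
Comparing (forward last k vs required): k=1: A vs A ✓; k=2: AA vs AG ✗; k=3: AAA vs AGG ✗; k=4: GAAA vs AGGC ✗; k=5: GGAAA vs AGGCC ✗; k=6: CGGAAA vs AGGCCT ✗; k=7: TCGGAAA vs AGGCCTC ✗; k=8: CTCGGAAA vs AGGCCTCT ✗.
Only k = 1 is perfect, so the longest perfect 3' overlap is 1.

Longest perfect overlap: 1 complementary base pair; below the dimer-risk threshold (threshold 3).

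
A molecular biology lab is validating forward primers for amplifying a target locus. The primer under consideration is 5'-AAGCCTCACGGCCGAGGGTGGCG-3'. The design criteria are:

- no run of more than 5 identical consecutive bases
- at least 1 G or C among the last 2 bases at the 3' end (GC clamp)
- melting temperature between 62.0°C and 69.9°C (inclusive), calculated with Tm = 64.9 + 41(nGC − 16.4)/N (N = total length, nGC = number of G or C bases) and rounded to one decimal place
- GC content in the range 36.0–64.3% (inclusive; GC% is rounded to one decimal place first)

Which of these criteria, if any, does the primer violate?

Base counts: A=4, T=2, G=10, C=7 (length 23).
homopolymer run: longest run = 3 ✓
GC clamp: 3' end CG has 2 G/C ✓
Tm: Tm = 64.9 + 41·(17 − 16.4)/23 = 66.0°C ✓
GC content: GC 17/23 = 73.9%, outside 36.0–64.3% ✗

Fails: GC content.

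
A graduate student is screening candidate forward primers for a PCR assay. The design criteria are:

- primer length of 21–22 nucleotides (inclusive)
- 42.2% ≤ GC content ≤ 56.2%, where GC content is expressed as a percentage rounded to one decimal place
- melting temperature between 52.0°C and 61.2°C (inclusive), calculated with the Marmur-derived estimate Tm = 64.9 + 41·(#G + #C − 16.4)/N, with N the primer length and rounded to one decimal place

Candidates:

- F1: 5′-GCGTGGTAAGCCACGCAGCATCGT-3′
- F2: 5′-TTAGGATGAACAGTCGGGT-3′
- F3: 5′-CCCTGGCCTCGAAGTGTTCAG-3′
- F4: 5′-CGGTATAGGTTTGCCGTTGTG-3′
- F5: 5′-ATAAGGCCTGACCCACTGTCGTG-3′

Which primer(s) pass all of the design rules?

F1 (24 nt, A=5 T=4 G=8 C=7): length 24, outside 21–22 ✗; GC 15/24 = 62.5%, outside 42.2–56.2% ✗; Tm = 64.9 + 41·(15 − 16.4)/24 = 62.5°C, outside 52.0–61.2°C ✗ — fails.
F2 (19 nt, A=5 T=5 G=7 C=2): length 19, outside 21–22 ✗; GC 9/19 = 47.4% ✓; Tm = 64.9 + 41·(9 − 16.4)/19 = 48.9°C, outside 52.0–61.2°C ✗ — fails.
F3 (21 nt, A=3 T=5 G=6 C=7): length 21 ✓; GC 13/21 = 61.9%, outside 42.2–56.2% ✗; Tm = 64.9 + 41·(13 − 16.4)/21 = 58.3°C ✓ — fails.
F4 (21 nt, A=2 T=8 G=8 C=3): length 21 ✓; GC 11/21 = 52.4% ✓; Tm = 64.9 + 41·(11 − 16.4)/21 = 54.4°C ✓ — passes.
F5 (23 nt, A=5 T=5 G=6 C=7): length 23, outside 21–22 ✗; GC 13/23 = 56.5%, outside 42.2–56.2% ✗; Tm = 64.9 + 41·(13 − 16.4)/23 = 58.8°C ✓ — fails.

F4 only.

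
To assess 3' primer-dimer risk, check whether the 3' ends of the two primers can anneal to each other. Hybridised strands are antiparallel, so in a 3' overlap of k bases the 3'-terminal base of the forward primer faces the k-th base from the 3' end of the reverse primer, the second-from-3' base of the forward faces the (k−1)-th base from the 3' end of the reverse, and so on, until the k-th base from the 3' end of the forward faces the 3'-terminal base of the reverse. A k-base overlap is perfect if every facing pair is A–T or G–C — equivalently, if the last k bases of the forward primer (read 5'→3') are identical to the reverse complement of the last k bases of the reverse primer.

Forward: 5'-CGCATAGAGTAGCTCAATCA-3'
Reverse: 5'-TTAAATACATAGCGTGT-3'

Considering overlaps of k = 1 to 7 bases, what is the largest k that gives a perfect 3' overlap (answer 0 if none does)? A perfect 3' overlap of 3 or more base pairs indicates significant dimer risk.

Longest perfect overlap: 1 complementary base pair; below the dimer-risk threshold (threshold 3).

Last 7 bases (5'→3') — forward …TCAATCA, reverse …AGCGTGT.
Reverse complement of the reverse primer's last 7 bases: ACACGCT; its first k bases are the reverse complement of the reverse primer's last k bases, so a perfect k-base overlap needs the forward primer's last k bases to equal them.
Comparing (forward last k vs required): k=1: A vs A ✓; k=2: CA vs AC ✗; k=3: TCA vs ACA ✗; k=4: ATCA vs ACAC ✗; k=5: AATCA vs ACACG ✗; k=6: CAATCA vs ACACGC ✗; k=7: TCAATCA vs ACACGCT ✗.
Only k = 1 is perfect, so the longest perfect 3' overlap is 1.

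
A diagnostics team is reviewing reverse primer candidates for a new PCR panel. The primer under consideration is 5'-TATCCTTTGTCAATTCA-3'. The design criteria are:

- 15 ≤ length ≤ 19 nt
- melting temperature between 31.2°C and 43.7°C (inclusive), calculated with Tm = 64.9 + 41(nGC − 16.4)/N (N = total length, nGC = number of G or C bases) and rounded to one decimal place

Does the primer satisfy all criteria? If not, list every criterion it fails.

Meets all criteria.

Base counts: A=4, T=8, G=1, C=4 (length 17).
length: length 17 ✓
Tm: Tm = 64.9 + 41·(5 − 16.4)/17 = 37.4°C ✓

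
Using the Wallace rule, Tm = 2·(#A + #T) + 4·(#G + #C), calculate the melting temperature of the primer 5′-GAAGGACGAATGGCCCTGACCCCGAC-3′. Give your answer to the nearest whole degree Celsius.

86°C

Base counts: A=7, T=2, G=8, C=9 (length 26).
Tm = 2·(7+2) + 4·(8+9) = 2·9 + 4·17 = 18 + 68 = 86°C.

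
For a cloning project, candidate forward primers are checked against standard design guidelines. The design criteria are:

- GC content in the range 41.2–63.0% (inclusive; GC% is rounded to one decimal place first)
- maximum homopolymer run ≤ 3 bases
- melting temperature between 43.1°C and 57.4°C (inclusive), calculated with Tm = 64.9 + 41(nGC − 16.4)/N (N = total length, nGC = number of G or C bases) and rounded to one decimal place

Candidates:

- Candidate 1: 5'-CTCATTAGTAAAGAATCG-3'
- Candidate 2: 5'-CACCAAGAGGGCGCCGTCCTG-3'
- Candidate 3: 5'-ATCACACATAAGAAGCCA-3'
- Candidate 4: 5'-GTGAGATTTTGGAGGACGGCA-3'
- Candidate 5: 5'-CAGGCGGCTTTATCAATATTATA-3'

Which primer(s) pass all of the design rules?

Candidate 1 (18 nt, A=7 T=5 G=3 C=3): GC 6/18 = 33.3%, outside 41.2–63.0% ✗; longest run = 3 ✓; Tm = 64.9 + 41·(6 − 16.4)/18 = 41.2°C, outside 43.1–57.4°C ✗ — fails.
Candidate 2 (21 nt, A=4 T=2 G=7 C=8): GC 15/21 = 71.4%, outside 41.2–63.0% ✗; longest run = 3 ✓; Tm = 64.9 + 41·(15 − 16.4)/21 = 62.2°C, outside 43.1–57.4°C ✗ — fails.
Candidate 3 (18 nt, A=9 T=2 G=2 C=5): GC 7/18 = 38.9%, outside 41.2–63.0% ✗; longest run = 2 ✓; Tm = 64.9 + 41·(7 − 16.4)/18 = 43.5°C ✓ — fails.
Candidate 4 (21 nt, A=5 T=5 G=9 C=2): GC 11/21 = 52.4% ✓; longest run = 4, exceeds 3 ✗; Tm = 64.9 + 41·(11 − 16.4)/21 = 54.4°C ✓ — fails.
Candidate 5 (23 nt, A=7 T=8 G=4 C=4): GC 8/23 = 34.8%, outside 41.2–63.0% ✗; longest run = 3 ✓; Tm = 64.9 + 41·(8 − 16.4)/23 = 49.9°C ✓ — fails.

None of the candidates satisfy all criteria.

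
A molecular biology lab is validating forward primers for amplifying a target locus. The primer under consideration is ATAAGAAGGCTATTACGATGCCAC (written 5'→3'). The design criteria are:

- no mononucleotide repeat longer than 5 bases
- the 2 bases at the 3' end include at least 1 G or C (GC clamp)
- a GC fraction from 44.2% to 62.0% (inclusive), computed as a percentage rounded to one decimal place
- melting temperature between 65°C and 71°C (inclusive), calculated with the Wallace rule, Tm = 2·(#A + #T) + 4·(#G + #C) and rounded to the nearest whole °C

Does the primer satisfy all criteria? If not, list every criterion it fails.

Fails: GC content.

Base counts: A=9, T=5, G=5, C=5 (length 24).
homopolymer run: longest run = 2 ✓
GC clamp: 3' end AC has 1 G/C ✓
GC content: GC 10/24 = 41.7%, outside 44.2–62.0% ✗
Tm: Tm = 2·14 + 4·10 = 68°C ✓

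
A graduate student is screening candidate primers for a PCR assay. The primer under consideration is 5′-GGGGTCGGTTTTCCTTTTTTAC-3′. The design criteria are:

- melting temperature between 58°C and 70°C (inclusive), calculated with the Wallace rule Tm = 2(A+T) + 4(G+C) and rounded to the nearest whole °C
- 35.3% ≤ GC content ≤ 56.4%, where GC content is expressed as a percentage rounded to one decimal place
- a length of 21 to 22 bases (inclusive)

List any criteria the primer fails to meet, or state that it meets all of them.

Base counts: A=1, T=11, G=6, C=4 (length 22).
Tm: Tm = 2·12 + 4·10 = 64°C ✓
GC content: GC 10/22 = 45.5% ✓
length: length 22 ✓

Meets all criteria.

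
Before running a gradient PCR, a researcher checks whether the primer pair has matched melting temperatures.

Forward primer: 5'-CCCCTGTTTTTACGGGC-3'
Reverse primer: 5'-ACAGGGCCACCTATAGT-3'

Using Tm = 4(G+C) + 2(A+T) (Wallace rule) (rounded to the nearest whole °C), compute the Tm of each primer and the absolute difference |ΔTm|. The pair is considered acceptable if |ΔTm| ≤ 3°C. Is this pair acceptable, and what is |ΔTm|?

|ΔTm| = 2°C; the pair is acceptable.

Forward: A=1 T=6 G=4 C=6 → Tm = 2·7 + 4·10 = 54°C.
Reverse: A=5 T=3 G=4 C=5 → Tm = 2·8 + 4·9 = 52°C.
|ΔTm| = |54 − 52| = 2°C, ≤ 3°C.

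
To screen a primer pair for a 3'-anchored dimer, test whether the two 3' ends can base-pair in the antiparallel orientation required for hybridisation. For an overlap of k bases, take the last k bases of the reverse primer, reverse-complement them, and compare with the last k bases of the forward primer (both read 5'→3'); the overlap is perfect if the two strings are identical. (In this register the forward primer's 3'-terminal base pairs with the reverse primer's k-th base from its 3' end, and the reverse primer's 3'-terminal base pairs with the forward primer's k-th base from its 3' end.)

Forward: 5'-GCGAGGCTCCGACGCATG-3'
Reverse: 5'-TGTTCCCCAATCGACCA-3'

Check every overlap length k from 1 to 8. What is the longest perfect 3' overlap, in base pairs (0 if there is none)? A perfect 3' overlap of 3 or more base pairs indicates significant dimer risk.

Longest perfect overlap: 2 complementary base pairs; below the dimer-risk threshold (threshold 3).

Last 8 bases (5'→3') — forward …GACGCATG, reverse …ATCGACCA.
Reverse complement of the reverse primer's last 8 bases: TGGTCGAT; its first k bases are the reverse complement of the reverse primer's last k bases, so a perfect k-base overlap needs the forward primer's last k bases to equal them.
Comparing (forward last k vs required): k=1: G vs T ✗; k=2: TG vs TG ✓; k=3: ATG vs TGG ✗; k=4: CATG vs TGGT ✗; k=5: GCATG vs TGGTC ✗; k=6: CGCATG vs TGGTCG ✗; k=7: ACGCATG vs TGGTCGA ✗; k=8: GACGCATG vs TGGTCGAT ✗.
Only k = 2 is perfect, so the longest perfect 3' overlap is 2.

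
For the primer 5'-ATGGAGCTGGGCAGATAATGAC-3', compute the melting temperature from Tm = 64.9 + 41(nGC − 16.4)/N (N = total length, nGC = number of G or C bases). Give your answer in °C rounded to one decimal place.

54.8°C

Base counts: A=7, T=4, G=8, C=3; G+C = 11, N = 22.
Tm = 64.9 + 41·(11 − 16.4)/22 = 64.9 + -221.40/22 = 54.8°C.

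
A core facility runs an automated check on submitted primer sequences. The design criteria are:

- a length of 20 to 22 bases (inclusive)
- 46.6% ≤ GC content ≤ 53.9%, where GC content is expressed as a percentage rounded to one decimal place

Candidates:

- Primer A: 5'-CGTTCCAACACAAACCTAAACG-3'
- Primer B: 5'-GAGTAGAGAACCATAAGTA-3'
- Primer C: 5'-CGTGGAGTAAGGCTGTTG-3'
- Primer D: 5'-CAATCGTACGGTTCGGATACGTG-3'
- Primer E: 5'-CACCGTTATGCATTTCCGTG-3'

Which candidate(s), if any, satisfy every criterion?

Primer A (22 nt, A=9 T=3 G=2 C=8): length 22 ✓; GC 10/22 = 45.5%, outside 46.6–53.9% ✗ — fails.
Primer B (19 nt, A=9 T=3 G=5 C=2): length 19, outside 20–22 ✗; GC 7/19 = 36.8%, outside 46.6–53.9% ✗ — fails.
Primer C (18 nt, A=3 T=5 G=8 C=2): length 18, outside 20–22 ✗; GC 10/18 = 55.6%, outside 46.6–53.9% ✗ — fails.
Primer D (23 nt, A=5 T=6 G=7 C=5): length 23, outside 20–22 ✗; GC 12/23 = 52.2% ✓ — fails.
Primer E (20 nt, A=3 T=7 G=4 C=6): length 20 ✓; GC 10/20 = 50.0% ✓ — passes.

Primer E only.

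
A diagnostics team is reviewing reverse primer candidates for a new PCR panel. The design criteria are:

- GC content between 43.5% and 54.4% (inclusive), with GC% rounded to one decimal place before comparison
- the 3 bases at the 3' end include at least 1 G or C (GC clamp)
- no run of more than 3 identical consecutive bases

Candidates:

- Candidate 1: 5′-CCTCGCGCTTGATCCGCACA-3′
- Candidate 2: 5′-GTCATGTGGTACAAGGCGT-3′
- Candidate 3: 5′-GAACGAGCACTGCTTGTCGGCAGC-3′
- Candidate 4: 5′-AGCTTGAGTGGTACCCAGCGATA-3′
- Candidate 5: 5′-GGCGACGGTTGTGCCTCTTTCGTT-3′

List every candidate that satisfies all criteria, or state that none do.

Candidate 1 (20 nt, A=3 T=4 G=4 C=9): GC 13/20 = 65.0%, outside 43.5–54.4% ✗; 3' end ACA has 1 G/C ✓; longest run = 2 ✓ — fails.
Candidate 2 (19 nt, A=4 T=5 G=7 C=3): GC 10/19 = 52.6% ✓; 3' end CGT has 2 G/C ✓; longest run = 2 ✓ — passes.
Candidate 3 (24 nt, A=5 T=4 G=8 C=7): GC 15/24 = 62.5%, outside 43.5–54.4% ✗; 3' end AGC has 2 G/C ✓; longest run = 2 ✓ — fails.
Candidate 4 (23 nt, A=6 T=5 G=7 C=5): GC 12/23 = 52.2% ✓; 3' end ATA has 0 G/C, need ≥1 ✗; longest run = 3 ✓ — fails.
Candidate 5 (24 nt, A=1 T=9 G=8 C=6): GC 14/24 = 58.3%, outside 43.5–54.4% ✗; 3' end GTT has 1 G/C ✓; longest run = 3 ✓ — fails.

Candidate 2 only.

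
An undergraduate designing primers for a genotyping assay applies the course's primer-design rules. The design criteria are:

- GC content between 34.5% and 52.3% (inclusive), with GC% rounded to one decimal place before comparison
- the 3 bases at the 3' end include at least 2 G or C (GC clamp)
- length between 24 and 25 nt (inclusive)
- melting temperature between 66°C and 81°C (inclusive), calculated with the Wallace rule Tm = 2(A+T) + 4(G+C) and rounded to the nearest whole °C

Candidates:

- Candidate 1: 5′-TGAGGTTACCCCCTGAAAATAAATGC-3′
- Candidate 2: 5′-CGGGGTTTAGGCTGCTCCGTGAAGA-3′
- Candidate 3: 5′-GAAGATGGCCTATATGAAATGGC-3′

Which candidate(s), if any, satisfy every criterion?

None of the candidates satisfy all criteria.

Candidate 1 (26 nt, A=9 T=6 G=5 C=6): GC 11/26 = 42.3% ✓; 3' end TGC has 2 G/C ✓; length 26, outside 24–25 ✗; Tm = 2·15 + 4·11 = 74°C ✓ — fails.
Candidate 2 (25 nt, A=4 T=6 G=10 C=5): GC 15/25 = 60.0%, outside 34.5–52.3% ✗; 3' end AGA has 1 G/C, need ≥2 ✗; length 25 ✓; Tm = 2·10 + 4·15 = 80°C ✓ — fails.
Candidate 3 (23 nt, A=8 T=5 G=7 C=3): GC 10/23 = 43.5% ✓; 3' end GGC has 3 G/C ✓; length 23, outside 24–25 ✗; Tm = 2·13 + 4·10 = 66°C ✓ — fails.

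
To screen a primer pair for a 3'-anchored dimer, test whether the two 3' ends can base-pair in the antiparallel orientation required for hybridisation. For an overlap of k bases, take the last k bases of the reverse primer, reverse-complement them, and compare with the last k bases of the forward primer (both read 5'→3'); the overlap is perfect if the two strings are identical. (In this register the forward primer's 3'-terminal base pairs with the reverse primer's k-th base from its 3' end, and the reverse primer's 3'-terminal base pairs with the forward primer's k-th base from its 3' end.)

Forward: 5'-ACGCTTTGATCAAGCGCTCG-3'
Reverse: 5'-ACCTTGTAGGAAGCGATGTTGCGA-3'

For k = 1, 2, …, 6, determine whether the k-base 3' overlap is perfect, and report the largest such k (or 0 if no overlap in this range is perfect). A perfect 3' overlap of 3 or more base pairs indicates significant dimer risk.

Last 6 bases (5'→3') — forward …CGCTCG, reverse …TTGCGA.
Reverse complement of the reverse primer's last 6 bases: TCGCAA; its first k bases are the reverse complement of the reverse primer's last k bases, so a perfect k-base overlap needs the forward primer's last k bases to equal them.
Comparing (forward last k vs required): k=1: G vs T ✗; k=2: CG vs TC ✗; k=3: TCG vs TCG ✓; k=4: CTCG vs TCGC ✗; k=5: GCTCG vs TCGCA ✗; k=6: CGCTCG vs TCGCAA ✗.
Only k = 3 is perfect, so the longest perfect 3' overlap is 3.

Longest perfect overlap: 3 complementary base pairs; significant dimer risk (threshold 3).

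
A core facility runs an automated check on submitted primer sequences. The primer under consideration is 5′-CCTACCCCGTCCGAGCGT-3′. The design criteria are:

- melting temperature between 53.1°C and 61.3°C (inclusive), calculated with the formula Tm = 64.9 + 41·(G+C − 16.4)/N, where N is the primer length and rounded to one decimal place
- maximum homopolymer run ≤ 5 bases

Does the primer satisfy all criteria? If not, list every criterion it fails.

Base counts: A=2, T=3, G=4, C=9 (length 18).
Tm: Tm = 64.9 + 41·(13 − 16.4)/18 = 57.2°C ✓
homopolymer run: longest run = 4 ✓

Meets all criteria.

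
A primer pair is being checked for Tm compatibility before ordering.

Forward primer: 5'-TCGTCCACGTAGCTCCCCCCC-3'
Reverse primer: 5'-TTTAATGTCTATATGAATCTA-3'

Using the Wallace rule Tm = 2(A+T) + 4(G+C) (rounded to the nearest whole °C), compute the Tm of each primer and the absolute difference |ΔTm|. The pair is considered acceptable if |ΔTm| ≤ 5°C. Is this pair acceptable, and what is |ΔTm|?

|ΔTm| = 22°C; the pair is not acceptable.

Forward: A=2 T=4 G=3 C=12 → Tm = 2·6 + 4·15 = 72°C.
Reverse: A=7 T=10 G=2 C=2 → Tm = 2·17 + 4·4 = 50°C.
|ΔTm| = |72 − 50| = 22°C, > 5°C.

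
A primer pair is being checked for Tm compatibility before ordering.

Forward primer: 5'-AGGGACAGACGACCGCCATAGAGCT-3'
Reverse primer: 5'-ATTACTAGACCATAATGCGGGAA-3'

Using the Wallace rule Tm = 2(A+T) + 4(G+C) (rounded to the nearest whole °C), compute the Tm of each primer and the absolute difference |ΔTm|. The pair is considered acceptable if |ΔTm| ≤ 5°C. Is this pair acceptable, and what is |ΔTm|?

|ΔTm| = 16°C; the pair is not acceptable.

Forward: A=8 T=2 G=8 C=7 → Tm = 2·10 + 4·15 = 80°C.
Reverse: A=9 T=5 G=5 C=4 → Tm = 2·14 + 4·9 = 64°C.
|ΔTm| = |80 − 64| = 16°C, > 5°C.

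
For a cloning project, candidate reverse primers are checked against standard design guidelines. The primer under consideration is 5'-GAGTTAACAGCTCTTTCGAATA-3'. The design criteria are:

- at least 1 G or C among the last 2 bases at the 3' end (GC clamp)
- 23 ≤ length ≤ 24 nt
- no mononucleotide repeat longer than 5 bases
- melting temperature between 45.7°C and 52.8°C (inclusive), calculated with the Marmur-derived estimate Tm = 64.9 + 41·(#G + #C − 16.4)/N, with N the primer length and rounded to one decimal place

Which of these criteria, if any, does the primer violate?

Fails: GC clamp, length.

Base counts: A=7, T=7, G=4, C=4 (length 22).
GC clamp: 3' end TA has 0 G/C, need ≥1 ✗
length: length 22, outside 23–24 ✗
homopolymer run: longest run = 3 ✓
Tm: Tm = 64.9 + 41·(8 − 16.4)/22 = 49.2°C ✓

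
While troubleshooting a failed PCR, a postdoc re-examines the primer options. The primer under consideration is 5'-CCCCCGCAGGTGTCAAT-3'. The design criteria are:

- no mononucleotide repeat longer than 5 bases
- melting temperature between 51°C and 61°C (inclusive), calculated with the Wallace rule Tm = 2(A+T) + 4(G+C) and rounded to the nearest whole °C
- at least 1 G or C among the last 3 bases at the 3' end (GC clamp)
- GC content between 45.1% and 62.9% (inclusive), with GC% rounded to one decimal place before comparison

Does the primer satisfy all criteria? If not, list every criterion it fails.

Base counts: A=3, T=3, G=4, C=7 (length 17).
homopolymer run: longest run = 5 ✓
Tm: Tm = 2·6 + 4·11 = 56°C ✓
GC clamp: 3' end AAT has 0 G/C, need ≥1 ✗
GC content: GC 11/17 = 64.7%, outside 45.1–62.9% ✗

Fails: GC clamp, GC content.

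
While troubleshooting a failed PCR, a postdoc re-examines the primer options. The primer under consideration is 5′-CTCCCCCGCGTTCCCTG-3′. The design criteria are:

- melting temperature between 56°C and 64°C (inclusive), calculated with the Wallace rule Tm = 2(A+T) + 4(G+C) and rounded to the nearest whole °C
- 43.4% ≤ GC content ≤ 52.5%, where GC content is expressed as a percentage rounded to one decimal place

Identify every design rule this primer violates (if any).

Fails: GC content.

Base counts: A=0, T=4, G=3, C=10 (length 17).
Tm: Tm = 2·4 + 4·13 = 60°C ✓
GC content: GC 13/17 = 76.5%, outside 43.4–52.5% ✗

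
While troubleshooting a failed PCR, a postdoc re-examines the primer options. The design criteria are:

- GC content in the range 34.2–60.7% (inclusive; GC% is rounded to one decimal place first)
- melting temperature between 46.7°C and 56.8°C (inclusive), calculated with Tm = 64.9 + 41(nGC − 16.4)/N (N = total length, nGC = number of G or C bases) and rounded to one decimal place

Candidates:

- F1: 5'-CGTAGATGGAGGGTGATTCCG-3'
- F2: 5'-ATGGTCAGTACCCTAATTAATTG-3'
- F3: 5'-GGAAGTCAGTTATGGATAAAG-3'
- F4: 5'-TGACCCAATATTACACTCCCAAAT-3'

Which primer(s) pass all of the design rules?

F1, F2, F3 and F4.

F1 (21 nt, A=4 T=5 G=9 C=3): GC 12/21 = 57.1% ✓; Tm = 64.9 + 41·(12 − 16.4)/21 = 56.3°C ✓ — passes.
F2 (23 nt, A=7 T=8 G=4 C=4): GC 8/23 = 34.8% ✓; Tm = 64.9 + 41·(8 − 16.4)/23 = 49.9°C ✓ — passes.
F3 (21 nt, A=8 T=5 G=7 C=1): GC 8/21 = 38.1% ✓; Tm = 64.9 + 41·(8 − 16.4)/21 = 48.5°C ✓ — passes.
F4 (24 nt, A=9 T=6 G=1 C=8): GC 9/24 = 37.5% ✓; Tm = 64.9 + 41·(9 − 16.4)/24 = 52.3°C ✓ — passes.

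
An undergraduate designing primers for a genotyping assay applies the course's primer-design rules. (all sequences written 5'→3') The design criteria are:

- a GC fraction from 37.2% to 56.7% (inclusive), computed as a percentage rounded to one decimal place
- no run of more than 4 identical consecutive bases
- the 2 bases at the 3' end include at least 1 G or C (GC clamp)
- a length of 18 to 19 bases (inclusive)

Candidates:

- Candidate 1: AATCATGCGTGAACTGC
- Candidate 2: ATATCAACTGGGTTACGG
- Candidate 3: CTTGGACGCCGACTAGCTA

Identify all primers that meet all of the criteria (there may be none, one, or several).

Candidate 2 only.

Candidate 1 (17 nt, A=5 T=4 G=4 C=4): GC 8/17 = 47.1% ✓; longest run = 2 ✓; 3' end GC has 2 G/C ✓; length 17, outside 18–19 ✗ — fails.
Candidate 2 (18 nt, A=5 T=5 G=5 C=3): GC 8/18 = 44.4% ✓; longest run = 3 ✓; 3' end GG has 2 G/C ✓; length 18 ✓ — passes.
Candidate 3 (19 nt, A=4 T=4 G=5 C=6): GC 11/19 = 57.9%, outside 37.2–56.7% ✗; longest run = 2 ✓; 3' end TA has 0 G/C, need ≥1 ✗; length 19 ✓ — fails.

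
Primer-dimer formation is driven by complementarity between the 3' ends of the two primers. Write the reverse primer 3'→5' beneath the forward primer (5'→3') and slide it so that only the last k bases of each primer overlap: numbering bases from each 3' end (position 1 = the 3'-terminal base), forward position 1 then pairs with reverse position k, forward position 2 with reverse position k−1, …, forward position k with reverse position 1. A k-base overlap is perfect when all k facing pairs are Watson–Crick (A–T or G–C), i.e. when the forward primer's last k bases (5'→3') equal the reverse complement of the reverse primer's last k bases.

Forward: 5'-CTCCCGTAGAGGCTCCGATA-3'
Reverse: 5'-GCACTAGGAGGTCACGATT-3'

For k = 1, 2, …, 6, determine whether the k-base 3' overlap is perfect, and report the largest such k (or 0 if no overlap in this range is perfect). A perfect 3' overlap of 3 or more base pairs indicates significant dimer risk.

Last 6 bases (5'→3') — forward …CCGATA, reverse …ACGATT.
Reverse complement of the reverse primer's last 6 bases: AATCGT; its first k bases are the reverse complement of the reverse primer's last k bases, so a perfect k-base overlap needs the forward primer's last k bases to equal them.
Comparing (forward last k vs required): k=1: A vs A ✓; k=2: TA vs AA ✗; k=3: ATA vs AAT ✗; k=4: GATA vs AATC ✗; k=5: CGATA vs AATCG ✗; k=6: CCGATA vs AATCGT ✗.
Only k = 1 is perfect, so the longest perfect 3' overlap is 1.

Longest perfect overlap: 1 complementary base pair; below the dimer-risk threshold (threshold 3).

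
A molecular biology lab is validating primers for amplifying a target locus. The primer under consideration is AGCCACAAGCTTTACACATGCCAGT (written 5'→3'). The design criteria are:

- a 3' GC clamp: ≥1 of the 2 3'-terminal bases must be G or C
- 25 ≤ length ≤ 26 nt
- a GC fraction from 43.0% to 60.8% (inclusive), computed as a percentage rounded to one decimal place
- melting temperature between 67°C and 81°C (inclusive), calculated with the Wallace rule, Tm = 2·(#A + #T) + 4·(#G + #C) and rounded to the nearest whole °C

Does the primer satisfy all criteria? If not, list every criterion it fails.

Base counts: A=8, T=5, G=4, C=8 (length 25).
GC clamp: 3' end GT has 1 G/C ✓
length: length 25 ✓
GC content: GC 12/25 = 48.0% ✓
Tm: Tm = 2·13 + 4·12 = 74°C ✓

Meets all criteria.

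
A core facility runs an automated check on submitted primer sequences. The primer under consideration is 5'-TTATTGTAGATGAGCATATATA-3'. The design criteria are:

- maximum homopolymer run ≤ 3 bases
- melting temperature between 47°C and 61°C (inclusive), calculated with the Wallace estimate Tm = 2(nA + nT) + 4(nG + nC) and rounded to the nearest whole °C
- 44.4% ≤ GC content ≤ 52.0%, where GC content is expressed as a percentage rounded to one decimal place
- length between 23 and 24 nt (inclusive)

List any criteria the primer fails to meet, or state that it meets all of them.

Fails: GC content, length.

Base counts: A=8, T=9, G=4, C=1 (length 22).
homopolymer run: longest run = 2 ✓
Tm: Tm = 2·17 + 4·5 = 54°C ✓
GC content: GC 5/22 = 22.7%, outside 44.4–52.0% ✗
length: length 22, outside 23–24 ✗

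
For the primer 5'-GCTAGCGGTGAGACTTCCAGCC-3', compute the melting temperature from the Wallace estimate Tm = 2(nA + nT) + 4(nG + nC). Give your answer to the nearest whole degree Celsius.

Base counts: A=4, T=4, G=7, C=7 (length 22).
Tm = 2·(4+4) + 4·(7+7) = 2·8 + 4·14 = 16 + 56 = 72°C.

72°C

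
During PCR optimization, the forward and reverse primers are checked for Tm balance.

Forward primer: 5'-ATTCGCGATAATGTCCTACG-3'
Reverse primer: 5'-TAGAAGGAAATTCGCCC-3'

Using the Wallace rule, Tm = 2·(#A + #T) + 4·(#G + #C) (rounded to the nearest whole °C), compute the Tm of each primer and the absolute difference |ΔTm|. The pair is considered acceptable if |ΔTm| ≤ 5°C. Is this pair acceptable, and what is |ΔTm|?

|ΔTm| = 8°C; the pair is not acceptable.

Forward: A=5 T=6 G=4 C=5 → Tm = 2·11 + 4·9 = 58°C.
Reverse: A=6 T=3 G=4 C=4 → Tm = 2·9 + 4·8 = 50°C.
|ΔTm| = |58 − 50| = 8°C, > 5°C.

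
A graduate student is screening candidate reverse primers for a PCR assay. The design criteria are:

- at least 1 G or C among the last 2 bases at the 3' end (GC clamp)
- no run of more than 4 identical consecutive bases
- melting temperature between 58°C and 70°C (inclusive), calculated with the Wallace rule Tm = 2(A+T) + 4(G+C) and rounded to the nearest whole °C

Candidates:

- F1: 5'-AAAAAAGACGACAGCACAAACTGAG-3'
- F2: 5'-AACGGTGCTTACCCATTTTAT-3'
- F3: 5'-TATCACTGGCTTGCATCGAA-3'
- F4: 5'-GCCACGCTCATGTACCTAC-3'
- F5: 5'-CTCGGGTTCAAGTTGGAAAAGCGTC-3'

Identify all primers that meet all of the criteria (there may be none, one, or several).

F1 (25 nt, A=14 T=1 G=5 C=5): 3' end AG has 1 G/C ✓; longest run = 6, exceeds 4 ✗; Tm = 2·15 + 4·10 = 70°C ✓ — fails.
F2 (21 nt, A=5 T=8 G=3 C=5): 3' end AT has 0 G/C, need ≥1 ✗; longest run = 4 ✓; Tm = 2·13 + 4·8 = 58°C ✓ — fails.
F3 (20 nt, A=5 T=6 G=4 C=5): 3' end AA has 0 G/C, need ≥1 ✗; longest run = 2 ✓; Tm = 2·11 + 4·9 = 58°C ✓ — fails.
F4 (19 nt, A=4 T=4 G=3 C=8): 3' end AC has 1 G/C ✓; longest run = 2 ✓; Tm = 2·8 + 4·11 = 60°C ✓ — passes.
F5 (25 nt, A=6 T=6 G=8 C=5): 3' end TC has 1 G/C ✓; longest run = 4 ✓; Tm = 2·12 + 4·13 = 76°C, outside 58–70°C ✗ — fails.

F4 only.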